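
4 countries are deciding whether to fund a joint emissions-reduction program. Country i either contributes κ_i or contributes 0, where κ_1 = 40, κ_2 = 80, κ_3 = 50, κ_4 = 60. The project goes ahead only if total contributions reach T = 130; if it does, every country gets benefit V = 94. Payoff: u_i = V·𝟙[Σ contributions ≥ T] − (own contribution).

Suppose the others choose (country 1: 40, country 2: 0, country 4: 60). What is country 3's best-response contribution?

50

Others' total = 100. Contributing 50 brings total to 150 ≥ 130: gain V − κ_3 = 44.
Best response: 50.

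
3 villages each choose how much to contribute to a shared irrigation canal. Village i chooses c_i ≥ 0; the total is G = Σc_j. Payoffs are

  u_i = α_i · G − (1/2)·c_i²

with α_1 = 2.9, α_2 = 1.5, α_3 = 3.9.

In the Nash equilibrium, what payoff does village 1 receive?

Village i's FOC: ∂u_i/∂c_i = α_i − c_i = 0, so c_i* = α_i.
NE contributions = (2.9, 1.5, 3.9); G = 8.3.
u_1 = α_1·G − ½·(c_1)² = 2.9·8.3 − ½·2.9² = 19.865.

19.865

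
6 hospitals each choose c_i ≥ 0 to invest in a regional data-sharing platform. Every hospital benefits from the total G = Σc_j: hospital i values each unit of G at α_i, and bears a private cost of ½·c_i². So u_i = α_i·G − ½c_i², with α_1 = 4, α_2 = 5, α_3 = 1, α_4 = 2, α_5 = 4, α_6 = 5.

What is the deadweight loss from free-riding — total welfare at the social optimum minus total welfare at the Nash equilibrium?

925.5

Hospital i's FOC: ∂u_i/∂c_i = α_i − c_i = 0, so c_i* = α_i.
NE contributions = (4, 5, 1, 2, 4, 5); G = 21.
W^NE = (Σα)·G − ½Σα_i² = 21² − ½·87 = 397.5.
Planner sets c_i = Σα_j = 21 for every i, so G^SO = 6·21 = 126.
W^SO = (Σα)·G^SO − ½·6·(Σα)² = (6/2)·21² = 1323.
Deadweight loss = W^SO − W^NE = 925.5.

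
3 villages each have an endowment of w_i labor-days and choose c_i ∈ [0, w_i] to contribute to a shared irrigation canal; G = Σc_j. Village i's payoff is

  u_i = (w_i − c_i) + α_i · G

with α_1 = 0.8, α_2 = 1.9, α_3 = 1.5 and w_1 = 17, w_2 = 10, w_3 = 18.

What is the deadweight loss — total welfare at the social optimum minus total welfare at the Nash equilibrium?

54.4

∂u_i/∂c_i = α_i − 1, so village i contributes w_i if α_i > 1, else 0.
α_i > 1 for i ∈ {2, 3}; NE contributions (0, 10, 18), G = 28.
W^NE = Σw_i − G^NE + (Σα_i)·G^NE = 45 + 3.2·28 = 134.6.
Planner: ∂(Σu_j)/∂c_i = Σα_j − 1 = 3.2 > 0, so everyone contributes w_i; G^SO = 45, W^SO = 45 + 3.2·45 = 189.
Deadweight loss = 54.4.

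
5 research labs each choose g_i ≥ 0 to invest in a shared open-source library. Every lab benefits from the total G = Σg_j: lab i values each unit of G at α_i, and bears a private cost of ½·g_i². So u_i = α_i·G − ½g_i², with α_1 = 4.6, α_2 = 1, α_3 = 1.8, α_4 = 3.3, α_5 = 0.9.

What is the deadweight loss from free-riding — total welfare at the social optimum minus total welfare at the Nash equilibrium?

220.39

Lab i's FOC: ∂u_i/∂g_i = α_i − g_i = 0, so g_i* = α_i.
NE contributions = (4.6, 1, 1.8, 3.3, 0.9); G = 11.6.
W^NE = (Σα)·G − ½Σα_i² = 11.6² − ½·37.1 = 116.01.
Planner sets g_i = Σα_j = 11.6 for every i, so G^SO = 5·11.6 = 58.
W^SO = (Σα)·G^SO − ½·5·(Σα)² = (5/2)·11.6² = 336.4.
Deadweight loss = W^SO − W^NE = 220.39.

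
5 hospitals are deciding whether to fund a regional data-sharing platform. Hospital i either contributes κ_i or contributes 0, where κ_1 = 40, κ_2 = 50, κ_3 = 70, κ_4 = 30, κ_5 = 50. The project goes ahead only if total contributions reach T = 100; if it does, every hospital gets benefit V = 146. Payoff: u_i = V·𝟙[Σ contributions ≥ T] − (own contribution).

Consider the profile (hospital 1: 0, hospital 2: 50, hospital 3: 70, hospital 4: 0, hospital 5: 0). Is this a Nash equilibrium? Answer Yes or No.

Yes

Total = 120 ≥ 100: provided.
Hospital 1 (pledges 0, payoff 146): pledging 40 → total 160, payoff 106. No gain.
Hospital 2 (pledges 50, payoff 96): dropping to 0 → total 70, payoff 0. No gain.
Hospital 3 (pledges 70, payoff 76): dropping to 0 → total 50, payoff 0. No gain.
Hospital 4 (pledges 0, payoff 146): pledging 30 → total 150, payoff 116. No gain.
Hospital 5 (pledges 0, payoff 146): pledging 50 → total 170, payoff 96. No gain.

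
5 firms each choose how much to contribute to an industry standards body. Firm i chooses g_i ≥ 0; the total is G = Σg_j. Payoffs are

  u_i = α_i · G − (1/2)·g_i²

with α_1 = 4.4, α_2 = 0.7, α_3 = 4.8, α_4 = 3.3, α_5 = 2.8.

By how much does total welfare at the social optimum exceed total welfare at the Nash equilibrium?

414.81

Firm i's FOC: ∂u_i/∂g_i = α_i − g_i = 0, so g_i* = α_i.
NE contributions = (4.4, 0.7, 4.8, 3.3, 2.8); G = 16.
W^NE = (Σα)·G − ½Σα_i² = 16² − ½·61.62 = 225.19.
Planner sets g_i = Σα_j = 16 for every i, so G^SO = 5·16 = 80.
W^SO = (Σα)·G^SO − ½·5·(Σα)² = (5/2)·16² = 640.
Deadweight loss = W^SO − W^NE = 414.81.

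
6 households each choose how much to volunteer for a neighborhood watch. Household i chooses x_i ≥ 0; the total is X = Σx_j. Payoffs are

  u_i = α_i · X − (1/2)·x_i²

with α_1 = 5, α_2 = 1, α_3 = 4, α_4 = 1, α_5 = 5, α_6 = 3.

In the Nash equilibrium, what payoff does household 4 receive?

Household i's FOC: ∂u_i/∂x_i = α_i − x_i = 0, so x_i* = α_i.
NE contributions = (5, 1, 4, 1, 5, 3); X = 19.
u_4 = α_4·X − ½·(x_4)² = 1·19 − ½·1² = 18.5.

18.5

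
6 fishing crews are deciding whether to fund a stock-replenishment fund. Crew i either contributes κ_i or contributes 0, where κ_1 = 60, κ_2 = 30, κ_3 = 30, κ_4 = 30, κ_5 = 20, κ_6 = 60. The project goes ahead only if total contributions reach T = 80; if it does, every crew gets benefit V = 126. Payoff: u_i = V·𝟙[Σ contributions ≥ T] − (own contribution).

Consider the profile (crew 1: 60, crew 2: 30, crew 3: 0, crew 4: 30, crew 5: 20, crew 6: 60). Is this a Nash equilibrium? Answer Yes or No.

No

Total = 200 ≥ 80: provided.
Crew 1 (pledges 60, payoff 66): dropping to 0 → total 140, payoff 126. Profitable deviation.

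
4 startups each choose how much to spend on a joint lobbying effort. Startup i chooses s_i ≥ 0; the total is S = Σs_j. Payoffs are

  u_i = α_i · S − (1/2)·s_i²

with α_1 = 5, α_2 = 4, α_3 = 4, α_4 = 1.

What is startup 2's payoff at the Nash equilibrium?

Startup i's FOC: ∂u_i/∂s_i = α_i − s_i = 0, so s_i* = α_i.
NE contributions = (5, 4, 4, 1); S = 14.
u_2 = α_2·S − ½·(s_2)² = 4·14 − ½·4² = 48.

48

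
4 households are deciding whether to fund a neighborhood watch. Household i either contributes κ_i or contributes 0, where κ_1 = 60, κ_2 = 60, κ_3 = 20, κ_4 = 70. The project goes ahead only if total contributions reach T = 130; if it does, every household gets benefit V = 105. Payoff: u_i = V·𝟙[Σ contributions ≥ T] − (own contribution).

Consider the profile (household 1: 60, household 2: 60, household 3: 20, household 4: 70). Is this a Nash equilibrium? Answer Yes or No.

Total = 210 ≥ 130: provided.
Household 1 (pledges 60, payoff 45): dropping to 0 → total 150, payoff 105. Profitable deviation.

No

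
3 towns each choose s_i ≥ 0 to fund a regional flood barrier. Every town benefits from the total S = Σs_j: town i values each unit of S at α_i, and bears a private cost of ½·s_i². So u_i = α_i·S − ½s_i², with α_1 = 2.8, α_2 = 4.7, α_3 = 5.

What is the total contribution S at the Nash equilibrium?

12.5

Town i's FOC: ∂u_i/∂s_i = α_i − s_i = 0, so s_i* = α_i.
NE contributions = (2.8, 4.7, 5); S = 12.5.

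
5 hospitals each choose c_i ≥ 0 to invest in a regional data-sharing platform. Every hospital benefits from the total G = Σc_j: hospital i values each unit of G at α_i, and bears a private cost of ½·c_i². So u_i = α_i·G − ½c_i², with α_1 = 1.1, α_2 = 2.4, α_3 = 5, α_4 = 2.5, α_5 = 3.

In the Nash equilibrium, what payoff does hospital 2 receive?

Hospital i's FOC: ∂u_i/∂c_i = α_i − c_i = 0, so c_i* = α_i.
NE contributions = (1.1, 2.4, 5, 2.5, 3); G = 14.
u_2 = α_2·G − ½·(c_2)² = 2.4·14 − ½·2.4² = 30.72.

30.72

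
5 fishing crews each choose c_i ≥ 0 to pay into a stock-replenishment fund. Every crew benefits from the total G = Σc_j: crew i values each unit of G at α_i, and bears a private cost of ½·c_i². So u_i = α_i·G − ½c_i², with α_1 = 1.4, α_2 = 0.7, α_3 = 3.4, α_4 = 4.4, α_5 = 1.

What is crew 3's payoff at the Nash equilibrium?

31.28

Crew i's FOC: ∂u_i/∂c_i = α_i − c_i = 0, so c_i* = α_i.
NE contributions = (1.4, 0.7, 3.4, 4.4, 1); G = 10.9.
u_3 = α_3·G − ½·(c_3)² = 3.4·10.9 − ½·3.4² = 31.28.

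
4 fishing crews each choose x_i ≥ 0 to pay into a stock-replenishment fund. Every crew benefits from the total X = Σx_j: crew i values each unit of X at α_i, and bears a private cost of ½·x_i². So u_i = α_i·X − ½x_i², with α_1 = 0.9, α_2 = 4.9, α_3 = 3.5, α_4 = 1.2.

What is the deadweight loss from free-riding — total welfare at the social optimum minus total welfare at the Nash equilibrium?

129.505

Crew i's FOC: ∂u_i/∂x_i = α_i − x_i = 0, so x_i* = α_i.
NE contributions = (0.9, 4.9, 3.5, 1.2); X = 10.5.
W^NE = (Σα)·X − ½Σα_i² = 10.5² − ½·38.51 = 90.995.
Planner sets x_i = Σα_j = 10.5 for every i, so X^SO = 4·10.5 = 42.
W^SO = (Σα)·X^SO − ½·4·(Σα)² = (4/2)·10.5² = 220.5.
Deadweight loss = W^SO − W^NE = 129.505.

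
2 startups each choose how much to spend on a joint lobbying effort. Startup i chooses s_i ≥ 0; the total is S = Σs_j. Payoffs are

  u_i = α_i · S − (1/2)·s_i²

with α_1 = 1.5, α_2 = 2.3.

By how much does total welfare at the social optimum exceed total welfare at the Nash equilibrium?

Startup i's FOC: ∂u_i/∂s_i = α_i − s_i = 0, so s_i* = α_i.
NE contributions = (1.5, 2.3); S = 3.8.
W^NE = (Σα)·S − ½Σα_i² = 3.8² − ½·7.54 = 10.67.
Planner sets s_i = Σα_j = 3.8 for every i, so S^SO = 2·3.8 = 7.6.
W^SO = (Σα)·S^SO − ½·2·(Σα)² = (2/2)·3.8² = 14.44.
Deadweight loss = W^SO − W^NE = 3.77.

3.77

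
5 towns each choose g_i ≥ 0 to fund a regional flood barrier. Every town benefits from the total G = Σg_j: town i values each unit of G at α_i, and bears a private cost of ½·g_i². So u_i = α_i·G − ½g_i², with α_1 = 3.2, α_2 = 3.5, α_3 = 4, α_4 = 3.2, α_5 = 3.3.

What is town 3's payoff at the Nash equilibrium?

Town i's FOC: ∂u_i/∂g_i = α_i − g_i = 0, so g_i* = α_i.
NE contributions = (3.2, 3.5, 4, 3.2, 3.3); G = 17.2.
u_3 = α_3·G − ½·(g_3)² = 4·17.2 − ½·4² = 60.8.

60.8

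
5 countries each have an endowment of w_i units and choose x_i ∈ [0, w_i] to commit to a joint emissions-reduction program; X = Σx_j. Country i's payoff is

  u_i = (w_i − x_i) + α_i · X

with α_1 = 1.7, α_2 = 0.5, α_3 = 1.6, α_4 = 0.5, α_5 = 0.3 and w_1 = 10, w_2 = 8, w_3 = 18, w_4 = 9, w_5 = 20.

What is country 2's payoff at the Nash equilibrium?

22

∂u_i/∂x_i = α_i − 1, so country i contributes w_i if α_i > 1, else 0.
α_i > 1 for i ∈ {1, 3}; NE contributions (10, 0, 18, 0, 0), X = 28.
u_2 = (8 − 0) + 0.5·28 = 22.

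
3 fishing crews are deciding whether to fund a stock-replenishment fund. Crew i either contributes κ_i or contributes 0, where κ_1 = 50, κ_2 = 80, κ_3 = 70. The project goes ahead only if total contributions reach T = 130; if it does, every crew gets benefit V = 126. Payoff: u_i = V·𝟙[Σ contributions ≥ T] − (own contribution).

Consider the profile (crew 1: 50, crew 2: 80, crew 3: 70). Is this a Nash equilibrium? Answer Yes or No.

Total = 200 ≥ 130: provided.
Crew 1 (pledges 50, payoff 76): dropping to 0 → total 150, payoff 126. Profitable deviation.

No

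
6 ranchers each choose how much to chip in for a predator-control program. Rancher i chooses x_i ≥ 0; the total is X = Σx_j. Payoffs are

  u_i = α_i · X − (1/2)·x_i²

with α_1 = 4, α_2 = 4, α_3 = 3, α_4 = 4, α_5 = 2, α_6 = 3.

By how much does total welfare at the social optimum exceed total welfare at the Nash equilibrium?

Rancher i's FOC: ∂u_i/∂x_i = α_i − x_i = 0, so x_i* = α_i.
NE contributions = (4, 4, 3, 4, 2, 3); X = 20.
W^NE = (Σα)·X − ½Σα_i² = 20² − ½·70 = 365.
Planner sets x_i = Σα_j = 20 for every i, so X^SO = 6·20 = 120.
W^SO = (Σα)·X^SO − ½·6·(Σα)² = (6/2)·20² = 1200.
Deadweight loss = W^SO − W^NE = 835.

835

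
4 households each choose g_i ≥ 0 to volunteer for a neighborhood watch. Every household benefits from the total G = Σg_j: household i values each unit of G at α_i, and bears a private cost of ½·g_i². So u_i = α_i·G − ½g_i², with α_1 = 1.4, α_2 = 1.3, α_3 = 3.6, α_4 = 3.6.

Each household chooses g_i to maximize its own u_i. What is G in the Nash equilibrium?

Household i's FOC: ∂u_i/∂g_i = α_i − g_i = 0, so g_i* = α_i.
NE contributions = (1.4, 1.3, 3.6, 3.6); G = 9.9.

9.9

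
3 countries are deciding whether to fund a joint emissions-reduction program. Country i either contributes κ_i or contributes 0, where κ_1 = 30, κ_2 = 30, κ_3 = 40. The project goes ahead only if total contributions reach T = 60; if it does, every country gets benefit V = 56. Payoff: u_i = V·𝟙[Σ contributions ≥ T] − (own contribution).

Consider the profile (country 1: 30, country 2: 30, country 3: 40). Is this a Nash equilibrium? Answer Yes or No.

No

Total = 100 ≥ 60: provided.
Country 1 (pledges 30, payoff 26): dropping to 0 → total 70, payoff 56. Profitable deviation.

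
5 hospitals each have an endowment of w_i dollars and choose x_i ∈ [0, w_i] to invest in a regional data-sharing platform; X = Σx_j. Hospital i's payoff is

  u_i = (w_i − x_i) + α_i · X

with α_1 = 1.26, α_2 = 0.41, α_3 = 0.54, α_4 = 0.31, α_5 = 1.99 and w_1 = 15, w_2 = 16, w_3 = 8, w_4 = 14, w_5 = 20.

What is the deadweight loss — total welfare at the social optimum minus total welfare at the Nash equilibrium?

133.38

∂u_i/∂x_i = α_i − 1, so hospital i contributes w_i if α_i > 1, else 0.
α_i > 1 for i ∈ {1, 5}; NE contributions (15, 0, 0, 0, 20), X = 35.
W^NE = Σw_i − X^NE + (Σα_i)·X^NE = 73 + 3.51·35 = 195.85.
Planner: ∂(Σu_j)/∂x_i = Σα_j − 1 = 3.51 > 0, so everyone contributes w_i; X^SO = 73, W^SO = 73 + 3.51·73 = 329.23.
Deadweight loss = 133.38.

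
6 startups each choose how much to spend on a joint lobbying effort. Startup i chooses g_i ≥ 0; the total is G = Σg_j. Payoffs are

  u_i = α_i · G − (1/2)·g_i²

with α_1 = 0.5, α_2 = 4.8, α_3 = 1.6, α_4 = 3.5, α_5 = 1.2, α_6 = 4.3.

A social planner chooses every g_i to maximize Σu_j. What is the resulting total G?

Planner FOC: ∂(Σu_j)/∂g_i = (Σα_j) − g_i = 0, so g_i^SO = Σα_j = 15.9 for every i; G^SO = 95.4.

95.4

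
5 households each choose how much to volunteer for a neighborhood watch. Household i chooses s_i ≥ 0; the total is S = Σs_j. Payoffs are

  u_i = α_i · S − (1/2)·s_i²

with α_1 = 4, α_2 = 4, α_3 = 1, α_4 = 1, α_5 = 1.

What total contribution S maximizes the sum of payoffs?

55

Planner FOC: ∂(Σu_j)/∂s_i = (Σα_j) − s_i = 0, so s_i^SO = Σα_j = 11 for every i; S^SO = 55.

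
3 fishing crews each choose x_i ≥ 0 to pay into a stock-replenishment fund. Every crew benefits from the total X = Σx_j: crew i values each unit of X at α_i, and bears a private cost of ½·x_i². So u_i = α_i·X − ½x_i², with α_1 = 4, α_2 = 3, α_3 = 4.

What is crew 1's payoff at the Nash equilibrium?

Crew i's FOC: ∂u_i/∂x_i = α_i − x_i = 0, so x_i* = α_i.
NE contributions = (4, 3, 4); X = 11.
u_1 = α_1·X − ½·(x_1)² = 4·11 − ½·4² = 36.

36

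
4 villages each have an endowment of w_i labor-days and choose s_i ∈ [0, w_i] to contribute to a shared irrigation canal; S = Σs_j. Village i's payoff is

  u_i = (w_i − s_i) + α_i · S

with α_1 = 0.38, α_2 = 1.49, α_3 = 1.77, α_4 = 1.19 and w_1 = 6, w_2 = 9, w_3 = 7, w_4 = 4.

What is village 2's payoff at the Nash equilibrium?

∂u_i/∂s_i = α_i − 1, so village i contributes w_i if α_i > 1, else 0.
α_i > 1 for i ∈ {2, 3, 4}; NE contributions (0, 9, 7, 4), S = 20.
u_2 = (9 − 9) + 1.49·20 = 29.8.

29.8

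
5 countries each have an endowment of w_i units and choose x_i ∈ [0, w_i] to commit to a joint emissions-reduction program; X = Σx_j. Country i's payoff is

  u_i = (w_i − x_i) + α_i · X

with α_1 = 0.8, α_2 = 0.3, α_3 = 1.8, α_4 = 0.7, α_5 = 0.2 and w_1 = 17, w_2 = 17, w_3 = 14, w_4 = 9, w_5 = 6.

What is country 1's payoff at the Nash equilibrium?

28.2

∂u_i/∂x_i = α_i − 1, so country i contributes w_i if α_i > 1, else 0.
α_i > 1 for i ∈ {3}; NE contributions (0, 0, 14, 0, 0), X = 14.
u_1 = (17 − 0) + 0.8·14 = 28.2.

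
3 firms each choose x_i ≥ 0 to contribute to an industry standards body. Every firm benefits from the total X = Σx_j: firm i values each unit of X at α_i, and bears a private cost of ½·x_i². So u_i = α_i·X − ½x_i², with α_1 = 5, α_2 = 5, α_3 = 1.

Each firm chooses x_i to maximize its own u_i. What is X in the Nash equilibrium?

Firm i's FOC: ∂u_i/∂x_i = α_i − x_i = 0, so x_i* = α_i.
NE contributions = (5, 5, 1); X = 11.

11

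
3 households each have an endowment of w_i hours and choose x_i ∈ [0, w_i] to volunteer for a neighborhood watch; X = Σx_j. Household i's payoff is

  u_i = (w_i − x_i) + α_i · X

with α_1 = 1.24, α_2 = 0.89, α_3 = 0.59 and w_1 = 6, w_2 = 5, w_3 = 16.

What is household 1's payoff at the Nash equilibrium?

7.44

∂u_i/∂x_i = α_i − 1, so household i contributes w_i if α_i > 1, else 0.
α_i > 1 for i ∈ {1}; NE contributions (6, 0, 0), X = 6.
u_1 = (6 − 6) + 1.24·6 = 7.44.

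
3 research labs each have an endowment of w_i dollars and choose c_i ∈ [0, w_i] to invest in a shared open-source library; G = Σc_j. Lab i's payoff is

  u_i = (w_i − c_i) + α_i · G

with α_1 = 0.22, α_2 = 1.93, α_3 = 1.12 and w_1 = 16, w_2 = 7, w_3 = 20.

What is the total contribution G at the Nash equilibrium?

∂u_i/∂c_i = α_i − 1, so lab i contributes w_i if α_i > 1, else 0.
α_i > 1 for i ∈ {2, 3}; NE contributions (0, 7, 20), G = 27.

27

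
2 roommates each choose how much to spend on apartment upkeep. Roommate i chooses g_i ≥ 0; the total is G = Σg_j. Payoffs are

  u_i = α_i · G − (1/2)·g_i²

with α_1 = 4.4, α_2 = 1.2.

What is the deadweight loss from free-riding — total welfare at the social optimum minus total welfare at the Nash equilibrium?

10.4

Roommate i's FOC: ∂u_i/∂g_i = α_i − g_i = 0, so g_i* = α_i.
NE contributions = (4.4, 1.2); G = 5.6.
W^NE = (Σα)·G − ½Σα_i² = 5.6² − ½·20.8 = 20.96.
Planner sets g_i = Σα_j = 5.6 for every i, so G^SO = 2·5.6 = 11.2.
W^SO = (Σα)·G^SO − ½·2·(Σα)² = (2/2)·5.6² = 31.36.
Deadweight loss = W^SO − W^NE = 10.4.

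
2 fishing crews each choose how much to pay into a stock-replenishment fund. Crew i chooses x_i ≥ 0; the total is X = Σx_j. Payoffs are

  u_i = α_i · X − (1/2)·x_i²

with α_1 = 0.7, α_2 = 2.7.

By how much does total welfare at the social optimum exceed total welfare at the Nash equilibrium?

3.89

Crew i's FOC: ∂u_i/∂x_i = α_i − x_i = 0, so x_i* = α_i.
NE contributions = (0.7, 2.7); X = 3.4.
W^NE = (Σα)·X − ½Σα_i² = 3.4² − ½·7.78 = 7.67.
Planner sets x_i = Σα_j = 3.4 for every i, so X^SO = 2·3.4 = 6.8.
W^SO = (Σα)·X^SO − ½·2·(Σα)² = (2/2)·3.4² = 11.56.
Deadweight loss = W^SO − W^NE = 3.89.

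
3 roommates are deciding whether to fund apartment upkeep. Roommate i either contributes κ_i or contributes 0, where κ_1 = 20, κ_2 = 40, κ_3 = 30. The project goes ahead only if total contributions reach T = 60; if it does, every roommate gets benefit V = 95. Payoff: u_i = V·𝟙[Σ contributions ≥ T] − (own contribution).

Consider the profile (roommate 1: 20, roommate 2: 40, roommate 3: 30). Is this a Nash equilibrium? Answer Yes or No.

Total = 90 ≥ 60: provided.
Roommate 1 (pledges 20, payoff 75): dropping to 0 → total 70, payoff 95. Profitable deviation.

No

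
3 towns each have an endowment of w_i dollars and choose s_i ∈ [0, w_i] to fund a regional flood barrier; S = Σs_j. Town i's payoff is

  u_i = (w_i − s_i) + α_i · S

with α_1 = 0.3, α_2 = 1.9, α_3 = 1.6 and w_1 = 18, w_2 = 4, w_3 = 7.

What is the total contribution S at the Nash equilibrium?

∂u_i/∂s_i = α_i − 1, so town i contributes w_i if α_i > 1, else 0.
α_i > 1 for i ∈ {2, 3}; NE contributions (0, 4, 7), S = 11.

11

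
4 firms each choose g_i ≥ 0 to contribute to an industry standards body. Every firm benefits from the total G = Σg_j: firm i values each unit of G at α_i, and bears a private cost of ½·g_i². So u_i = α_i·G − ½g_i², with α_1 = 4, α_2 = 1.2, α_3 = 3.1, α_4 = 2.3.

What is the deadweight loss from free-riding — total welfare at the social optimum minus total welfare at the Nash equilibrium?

Firm i's FOC: ∂u_i/∂g_i = α_i − g_i = 0, so g_i* = α_i.
NE contributions = (4, 1.2, 3.1, 2.3); G = 10.6.
W^NE = (Σα)·G − ½Σα_i² = 10.6² − ½·32.34 = 96.19.
Planner sets g_i = Σα_j = 10.6 for every i, so G^SO = 4·10.6 = 42.4.
W^SO = (Σα)·G^SO − ½·4·(Σα)² = (4/2)·10.6² = 224.72.
Deadweight loss = W^SO − W^NE = 128.53.

128.53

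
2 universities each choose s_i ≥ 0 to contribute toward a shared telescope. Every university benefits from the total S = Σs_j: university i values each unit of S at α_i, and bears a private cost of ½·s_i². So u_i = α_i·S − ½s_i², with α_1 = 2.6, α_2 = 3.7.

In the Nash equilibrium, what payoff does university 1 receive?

University i's FOC: ∂u_i/∂s_i = α_i − s_i = 0, so s_i* = α_i.
NE contributions = (2.6, 3.7); S = 6.3.
u_1 = α_1·S − ½·(s_1)² = 2.6·6.3 − ½·2.6² = 13.

13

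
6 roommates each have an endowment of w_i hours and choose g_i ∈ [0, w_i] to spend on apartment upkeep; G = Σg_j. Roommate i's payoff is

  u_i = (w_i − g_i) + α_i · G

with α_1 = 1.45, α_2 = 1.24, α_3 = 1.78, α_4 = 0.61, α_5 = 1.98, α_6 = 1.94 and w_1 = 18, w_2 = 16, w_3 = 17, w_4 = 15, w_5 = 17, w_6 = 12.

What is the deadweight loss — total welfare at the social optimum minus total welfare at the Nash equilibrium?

∂u_i/∂g_i = α_i − 1, so roommate i contributes w_i if α_i > 1, else 0.
α_i > 1 for i ∈ {1, 2, 3, 5, 6}; NE contributions (18, 16, 17, 0, 17, 12), G = 80.
W^NE = Σw_i − G^NE + (Σα_i)·G^NE = 95 + 8·80 = 735.
Planner: ∂(Σu_j)/∂g_i = Σα_j − 1 = 8 > 0, so everyone contributes w_i; G^SO = 95, W^SO = 95 + 8·95 = 855.
Deadweight loss = 120.

120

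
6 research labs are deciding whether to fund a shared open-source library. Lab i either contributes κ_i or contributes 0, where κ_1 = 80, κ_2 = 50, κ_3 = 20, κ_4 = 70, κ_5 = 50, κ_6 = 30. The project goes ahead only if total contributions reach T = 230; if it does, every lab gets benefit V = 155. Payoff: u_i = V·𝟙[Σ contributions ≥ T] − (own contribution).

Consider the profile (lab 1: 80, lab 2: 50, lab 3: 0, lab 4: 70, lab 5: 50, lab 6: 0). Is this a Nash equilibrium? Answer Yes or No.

Total = 250 ≥ 230: provided.
Lab 1 (pledges 80, payoff 75): dropping to 0 → total 170, payoff 0. No gain.
Lab 2 (pledges 50, payoff 105): dropping to 0 → total 200, payoff 0. No gain.
Lab 3 (pledges 0, payoff 155): pledging 20 → total 270, payoff 135. No gain.
Lab 4 (pledges 70, payoff 85): dropping to 0 → total 180, payoff 0. No gain.
Lab 5 (pledges 50, payoff 105): dropping to 0 → total 200, payoff 0. No gain.
Lab 6 (pledges 0, payoff 155): pledging 30 → total 280, payoff 125. No gain.

Yes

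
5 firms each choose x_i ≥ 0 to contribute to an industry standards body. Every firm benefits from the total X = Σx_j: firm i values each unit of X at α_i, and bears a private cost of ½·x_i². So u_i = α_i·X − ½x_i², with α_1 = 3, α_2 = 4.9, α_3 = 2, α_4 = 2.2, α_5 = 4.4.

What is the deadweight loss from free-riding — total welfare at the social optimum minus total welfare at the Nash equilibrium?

438.98

Firm i's FOC: ∂u_i/∂x_i = α_i − x_i = 0, so x_i* = α_i.
NE contributions = (3, 4.9, 2, 2.2, 4.4); X = 16.5.
W^NE = (Σα)·X − ½Σα_i² = 16.5² − ½·61.21 = 241.645.
Planner sets x_i = Σα_j = 16.5 for every i, so X^SO = 5·16.5 = 82.5.
W^SO = (Σα)·X^SO − ½·5·(Σα)² = (5/2)·16.5² = 680.625.
Deadweight loss = W^SO − W^NE = 438.98.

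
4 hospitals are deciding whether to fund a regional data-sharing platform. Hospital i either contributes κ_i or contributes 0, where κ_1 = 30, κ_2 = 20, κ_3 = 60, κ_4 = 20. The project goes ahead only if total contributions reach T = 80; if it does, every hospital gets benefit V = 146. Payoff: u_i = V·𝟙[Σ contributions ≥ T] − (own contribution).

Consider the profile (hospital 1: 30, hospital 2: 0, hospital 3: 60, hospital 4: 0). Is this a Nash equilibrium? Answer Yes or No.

Yes

Total = 90 ≥ 80: provided.
Hospital 1 (pledges 30, payoff 116): dropping to 0 → total 60, payoff 0. No gain.
Hospital 2 (pledges 0, payoff 146): pledging 20 → total 110, payoff 126. No gain.
Hospital 3 (pledges 60, payoff 86): dropping to 0 → total 30, payoff 0. No gain.
Hospital 4 (pledges 0, payoff 146): pledging 20 → total 110, payoff 126. No gain.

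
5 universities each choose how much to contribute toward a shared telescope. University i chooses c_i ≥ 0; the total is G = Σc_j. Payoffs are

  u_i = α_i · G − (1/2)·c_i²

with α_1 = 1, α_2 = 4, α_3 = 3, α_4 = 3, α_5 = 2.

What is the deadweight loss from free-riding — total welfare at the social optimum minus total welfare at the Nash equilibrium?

273

University i's FOC: ∂u_i/∂c_i = α_i − c_i = 0, so c_i* = α_i.
NE contributions = (1, 4, 3, 3, 2); G = 13.
W^NE = (Σα)·G − ½Σα_i² = 13² − ½·39 = 149.5.
Planner sets c_i = Σα_j = 13 for every i, so G^SO = 5·13 = 65.
W^SO = (Σα)·G^SO − ½·5·(Σα)² = (5/2)·13² = 422.5.
Deadweight loss = W^SO − W^NE = 273.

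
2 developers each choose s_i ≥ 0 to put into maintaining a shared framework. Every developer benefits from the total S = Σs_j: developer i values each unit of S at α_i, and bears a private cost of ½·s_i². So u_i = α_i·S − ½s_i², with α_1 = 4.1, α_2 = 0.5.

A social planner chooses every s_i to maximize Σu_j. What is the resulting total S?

Planner FOC: ∂(Σu_j)/∂s_i = (Σα_j) − s_i = 0, so s_i^SO = Σα_j = 4.6 for every i; S^SO = 9.2.

9.2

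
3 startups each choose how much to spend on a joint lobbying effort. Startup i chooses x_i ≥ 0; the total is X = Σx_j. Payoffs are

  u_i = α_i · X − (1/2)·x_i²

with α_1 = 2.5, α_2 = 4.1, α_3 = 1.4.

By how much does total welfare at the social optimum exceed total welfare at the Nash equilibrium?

Startup i's FOC: ∂u_i/∂x_i = α_i − x_i = 0, so x_i* = α_i.
NE contributions = (2.5, 4.1, 1.4); X = 8.
W^NE = (Σα)·X − ½Σα_i² = 8² − ½·25.02 = 51.49.
Planner sets x_i = Σα_j = 8 for every i, so X^SO = 3·8 = 24.
W^SO = (Σα)·X^SO − ½·3·(Σα)² = (3/2)·8² = 96.
Deadweight loss = W^SO − W^NE = 44.51.

44.51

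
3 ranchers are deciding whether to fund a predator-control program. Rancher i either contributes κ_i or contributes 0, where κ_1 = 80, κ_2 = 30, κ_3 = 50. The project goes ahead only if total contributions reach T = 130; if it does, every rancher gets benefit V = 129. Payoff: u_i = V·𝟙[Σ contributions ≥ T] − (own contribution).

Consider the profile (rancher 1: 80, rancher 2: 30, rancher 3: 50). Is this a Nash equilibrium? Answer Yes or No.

No

Total = 160 ≥ 130: provided.
Rancher 1 (pledges 80, payoff 49): dropping to 0 → total 80, payoff 0. No gain.
Rancher 2 (pledges 30, payoff 99): dropping to 0 → total 130, payoff 129. Profitable deviation.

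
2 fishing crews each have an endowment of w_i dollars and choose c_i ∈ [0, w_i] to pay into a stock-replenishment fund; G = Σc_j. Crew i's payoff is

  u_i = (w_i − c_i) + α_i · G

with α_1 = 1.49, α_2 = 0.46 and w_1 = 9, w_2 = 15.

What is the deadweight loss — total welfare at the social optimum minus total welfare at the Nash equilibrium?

∂u_i/∂c_i = α_i − 1, so crew i contributes w_i if α_i > 1, else 0.
α_i > 1 for i ∈ {1}; NE contributions (9, 0), G = 9.
W^NE = Σw_i − G^NE + (Σα_i)·G^NE = 24 + 0.95·9 = 32.55.
Planner: ∂(Σu_j)/∂c_i = Σα_j − 1 = 0.95 > 0, so everyone contributes w_i; G^SO = 24, W^SO = 24 + 0.95·24 = 46.8.
Deadweight loss = 14.25.

14.25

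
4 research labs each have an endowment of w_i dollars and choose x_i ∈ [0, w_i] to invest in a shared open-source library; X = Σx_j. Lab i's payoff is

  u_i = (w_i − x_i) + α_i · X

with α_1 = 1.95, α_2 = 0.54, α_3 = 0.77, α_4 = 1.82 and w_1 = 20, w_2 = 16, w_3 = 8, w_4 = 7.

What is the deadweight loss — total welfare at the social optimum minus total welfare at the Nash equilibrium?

97.92

∂u_i/∂x_i = α_i − 1, so lab i contributes w_i if α_i > 1, else 0.
α_i > 1 for i ∈ {1, 4}; NE contributions (20, 0, 0, 7), X = 27.
W^NE = Σw_i − X^NE + (Σα_i)·X^NE = 51 + 4.08·27 = 161.16.
Planner: ∂(Σu_j)/∂x_i = Σα_j − 1 = 4.08 > 0, so everyone contributes w_i; X^SO = 51, W^SO = 51 + 4.08·51 = 259.08.
Deadweight loss = 97.92.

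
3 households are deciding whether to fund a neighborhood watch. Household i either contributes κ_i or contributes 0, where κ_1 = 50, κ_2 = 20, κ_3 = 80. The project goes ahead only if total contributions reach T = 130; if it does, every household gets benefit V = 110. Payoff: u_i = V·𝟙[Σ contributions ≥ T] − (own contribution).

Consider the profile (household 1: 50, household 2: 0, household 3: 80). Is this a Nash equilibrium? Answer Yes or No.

Yes

Total = 130 ≥ 130: provided.
Household 1 (pledges 50, payoff 60): dropping to 0 → total 80, payoff 0. No gain.
Household 2 (pledges 0, payoff 110): pledging 20 → total 150, payoff 90. No gain.
Household 3 (pledges 80, payoff 30): dropping to 0 → total 50, payoff 0. No gain.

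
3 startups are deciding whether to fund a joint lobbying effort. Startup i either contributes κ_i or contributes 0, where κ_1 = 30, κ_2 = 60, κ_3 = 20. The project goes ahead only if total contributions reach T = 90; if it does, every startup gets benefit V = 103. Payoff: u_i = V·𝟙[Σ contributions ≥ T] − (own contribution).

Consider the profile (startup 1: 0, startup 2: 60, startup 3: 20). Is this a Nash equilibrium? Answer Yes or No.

No

Total = 80 < 90: not provided.
Startup 1 (pledges 0, payoff 0): pledging 30 → total 110, payoff 73. Profitable deviation.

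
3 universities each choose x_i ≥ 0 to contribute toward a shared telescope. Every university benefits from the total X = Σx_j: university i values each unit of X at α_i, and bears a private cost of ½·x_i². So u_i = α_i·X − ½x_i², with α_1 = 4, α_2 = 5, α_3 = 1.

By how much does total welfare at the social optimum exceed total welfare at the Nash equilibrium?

71

University i's FOC: ∂u_i/∂x_i = α_i − x_i = 0, so x_i* = α_i.
NE contributions = (4, 5, 1); X = 10.
W^NE = (Σα)·X − ½Σα_i² = 10² − ½·42 = 79.
Planner sets x_i = Σα_j = 10 for every i, so X^SO = 3·10 = 30.
W^SO = (Σα)·X^SO − ½·3·(Σα)² = (3/2)·10² = 150.
Deadweight loss = W^SO − W^NE = 71.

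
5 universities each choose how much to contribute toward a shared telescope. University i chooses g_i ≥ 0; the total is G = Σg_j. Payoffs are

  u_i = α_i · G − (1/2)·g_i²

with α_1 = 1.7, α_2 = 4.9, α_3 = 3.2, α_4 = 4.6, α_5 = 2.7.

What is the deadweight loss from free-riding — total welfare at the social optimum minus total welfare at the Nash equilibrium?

471.41

University i's FOC: ∂u_i/∂g_i = α_i − g_i = 0, so g_i* = α_i.
NE contributions = (1.7, 4.9, 3.2, 4.6, 2.7); G = 17.1.
W^NE = (Σα)·G − ½Σα_i² = 17.1² − ½·65.59 = 259.615.
Planner sets g_i = Σα_j = 17.1 for every i, so G^SO = 5·17.1 = 85.5.
W^SO = (Σα)·G^SO − ½·5·(Σα)² = (5/2)·17.1² = 731.025.
Deadweight loss = W^SO − W^NE = 471.41.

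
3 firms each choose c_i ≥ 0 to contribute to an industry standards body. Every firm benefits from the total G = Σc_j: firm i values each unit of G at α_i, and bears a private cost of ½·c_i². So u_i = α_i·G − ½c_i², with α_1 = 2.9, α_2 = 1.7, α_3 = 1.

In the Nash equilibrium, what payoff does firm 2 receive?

Firm i's FOC: ∂u_i/∂c_i = α_i − c_i = 0, so c_i* = α_i.
NE contributions = (2.9, 1.7, 1); G = 5.6.
u_2 = α_2·G − ½·(c_2)² = 1.7·5.6 − ½·1.7² = 8.075.

8.075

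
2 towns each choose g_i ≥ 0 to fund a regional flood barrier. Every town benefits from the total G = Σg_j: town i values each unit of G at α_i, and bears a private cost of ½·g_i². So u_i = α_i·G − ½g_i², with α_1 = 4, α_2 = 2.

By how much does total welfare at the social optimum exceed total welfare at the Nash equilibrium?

10

Town i's FOC: ∂u_i/∂g_i = α_i − g_i = 0, so g_i* = α_i.
NE contributions = (4, 2); G = 6.
W^NE = (Σα)·G − ½Σα_i² = 6² − ½·20 = 26.
Planner sets g_i = Σα_j = 6 for every i, so G^SO = 2·6 = 12.
W^SO = (Σα)·G^SO − ½·2·(Σα)² = (2/2)·6² = 36.
Deadweight loss = W^SO − W^NE = 10.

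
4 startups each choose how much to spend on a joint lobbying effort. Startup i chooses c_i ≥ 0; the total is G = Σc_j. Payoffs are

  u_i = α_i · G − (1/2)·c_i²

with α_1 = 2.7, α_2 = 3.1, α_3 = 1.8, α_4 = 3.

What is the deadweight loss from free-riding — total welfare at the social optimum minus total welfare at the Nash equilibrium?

Startup i's FOC: ∂u_i/∂c_i = α_i − c_i = 0, so c_i* = α_i.
NE contributions = (2.7, 3.1, 1.8, 3); G = 10.6.
W^NE = (Σα)·G − ½Σα_i² = 10.6² − ½·29.14 = 97.79.
Planner sets c_i = Σα_j = 10.6 for every i, so G^SO = 4·10.6 = 42.4.
W^SO = (Σα)·G^SO − ½·4·(Σα)² = (4/2)·10.6² = 224.72.
Deadweight loss = W^SO − W^NE = 126.93.

126.93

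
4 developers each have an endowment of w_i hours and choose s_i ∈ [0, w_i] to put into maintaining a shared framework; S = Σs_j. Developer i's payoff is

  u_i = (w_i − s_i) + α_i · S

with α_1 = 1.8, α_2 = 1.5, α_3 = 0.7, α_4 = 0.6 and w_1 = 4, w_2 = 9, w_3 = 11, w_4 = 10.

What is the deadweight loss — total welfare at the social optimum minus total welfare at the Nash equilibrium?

∂u_i/∂s_i = α_i − 1, so developer i contributes w_i if α_i > 1, else 0.
α_i > 1 for i ∈ {1, 2}; NE contributions (4, 9, 0, 0), S = 13.
W^NE = Σw_i − S^NE + (Σα_i)·S^NE = 34 + 3.6·13 = 80.8.
Planner: ∂(Σu_j)/∂s_i = Σα_j − 1 = 3.6 > 0, so everyone contributes w_i; S^SO = 34, W^SO = 34 + 3.6·34 = 156.4.
Deadweight loss = 75.6.

75.6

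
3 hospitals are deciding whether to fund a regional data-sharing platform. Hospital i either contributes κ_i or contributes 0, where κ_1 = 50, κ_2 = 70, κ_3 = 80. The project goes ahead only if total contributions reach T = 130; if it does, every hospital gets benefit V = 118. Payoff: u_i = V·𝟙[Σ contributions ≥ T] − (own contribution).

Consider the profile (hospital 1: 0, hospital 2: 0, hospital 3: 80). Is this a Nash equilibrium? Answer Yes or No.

Total = 80 < 130: not provided.
Hospital 1 (pledges 0, payoff 0): pledging 50 → total 130, payoff 68. Profitable deviation.

No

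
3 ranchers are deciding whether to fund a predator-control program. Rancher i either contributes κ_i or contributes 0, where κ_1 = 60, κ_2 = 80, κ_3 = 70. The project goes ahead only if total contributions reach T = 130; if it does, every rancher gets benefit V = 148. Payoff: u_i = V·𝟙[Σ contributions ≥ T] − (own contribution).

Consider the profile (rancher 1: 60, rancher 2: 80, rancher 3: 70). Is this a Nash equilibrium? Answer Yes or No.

No

Total = 210 ≥ 130: provided.
Rancher 1 (pledges 60, payoff 88): dropping to 0 → total 150, payoff 148. Profitable deviation.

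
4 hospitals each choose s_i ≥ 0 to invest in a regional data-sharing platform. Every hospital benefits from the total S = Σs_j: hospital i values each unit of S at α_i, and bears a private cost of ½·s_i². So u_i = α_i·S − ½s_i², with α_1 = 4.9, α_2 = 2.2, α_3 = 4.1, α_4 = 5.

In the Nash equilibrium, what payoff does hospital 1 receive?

Hospital i's FOC: ∂u_i/∂s_i = α_i − s_i = 0, so s_i* = α_i.
NE contributions = (4.9, 2.2, 4.1, 5); S = 16.2.
u_1 = α_1·S − ½·(s_1)² = 4.9·16.2 − ½·4.9² = 67.375.

67.375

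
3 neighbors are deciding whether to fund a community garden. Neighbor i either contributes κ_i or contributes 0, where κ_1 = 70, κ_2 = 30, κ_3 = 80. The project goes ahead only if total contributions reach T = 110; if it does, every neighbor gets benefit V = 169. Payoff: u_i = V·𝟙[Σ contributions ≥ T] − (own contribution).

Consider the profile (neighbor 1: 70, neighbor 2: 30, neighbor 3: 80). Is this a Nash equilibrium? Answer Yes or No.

No

Total = 180 ≥ 110: provided.
Neighbor 1 (pledges 70, payoff 99): dropping to 0 → total 110, payoff 169. Profitable deviation.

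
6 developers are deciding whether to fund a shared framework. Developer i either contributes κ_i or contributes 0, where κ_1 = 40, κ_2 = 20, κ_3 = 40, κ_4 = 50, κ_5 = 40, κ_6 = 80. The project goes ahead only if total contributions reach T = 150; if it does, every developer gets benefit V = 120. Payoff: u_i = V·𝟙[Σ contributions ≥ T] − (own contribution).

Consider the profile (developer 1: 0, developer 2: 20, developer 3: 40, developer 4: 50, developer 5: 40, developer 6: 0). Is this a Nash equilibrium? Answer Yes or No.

Total = 150 ≥ 150: provided.
Developer 1 (pledges 0, payoff 120): pledging 40 → total 190, payoff 80. No gain.
Developer 2 (pledges 20, payoff 100): dropping to 0 → total 130, payoff 0. No gain.
Developer 3 (pledges 40, payoff 80): dropping to 0 → total 110, payoff 0. No gain.
Developer 4 (pledges 50, payoff 70): dropping to 0 → total 100, payoff 0. No gain.
Developer 5 (pledges 40, payoff 80): dropping to 0 → total 110, payoff 0. No gain.
Developer 6 (pledges 0, payoff 120): pledging 80 → total 230, payoff 40. No gain.

Yes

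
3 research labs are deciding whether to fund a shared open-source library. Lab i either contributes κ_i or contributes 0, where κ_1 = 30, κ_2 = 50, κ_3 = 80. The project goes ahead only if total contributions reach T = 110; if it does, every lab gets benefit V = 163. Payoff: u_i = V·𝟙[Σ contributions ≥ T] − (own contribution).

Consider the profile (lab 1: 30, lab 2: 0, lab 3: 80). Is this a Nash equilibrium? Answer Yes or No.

Yes

Total = 110 ≥ 110: provided.
Lab 1 (pledges 30, payoff 133): dropping to 0 → total 80, payoff 0. No gain.
Lab 2 (pledges 0, payoff 163): pledging 50 → total 160, payoff 113. No gain.
Lab 3 (pledges 80, payoff 83): dropping to 0 → total 30, payoff 0. No gain.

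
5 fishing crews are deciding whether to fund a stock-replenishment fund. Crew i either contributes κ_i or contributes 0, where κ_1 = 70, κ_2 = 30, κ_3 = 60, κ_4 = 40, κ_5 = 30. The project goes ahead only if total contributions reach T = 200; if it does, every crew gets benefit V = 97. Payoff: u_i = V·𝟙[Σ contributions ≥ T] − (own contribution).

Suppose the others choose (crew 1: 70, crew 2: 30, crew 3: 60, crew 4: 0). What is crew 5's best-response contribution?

Others' total = 160. Even contributing 30 gives 190 < 200: no benefit either way.
Best response: 0.

0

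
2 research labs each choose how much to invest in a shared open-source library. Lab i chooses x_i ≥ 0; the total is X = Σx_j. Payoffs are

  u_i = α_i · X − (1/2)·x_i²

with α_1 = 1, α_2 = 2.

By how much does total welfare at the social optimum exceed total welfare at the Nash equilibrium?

Lab i's FOC: ∂u_i/∂x_i = α_i − x_i = 0, so x_i* = α_i.
NE contributions = (1, 2); X = 3.
W^NE = (Σα)·X − ½Σα_i² = 3² − ½·5 = 6.5.
Planner sets x_i = Σα_j = 3 for every i, so X^SO = 2·3 = 6.
W^SO = (Σα)·X^SO − ½·2·(Σα)² = (2/2)·3² = 9.
Deadweight loss = W^SO − W^NE = 2.5.

2.5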